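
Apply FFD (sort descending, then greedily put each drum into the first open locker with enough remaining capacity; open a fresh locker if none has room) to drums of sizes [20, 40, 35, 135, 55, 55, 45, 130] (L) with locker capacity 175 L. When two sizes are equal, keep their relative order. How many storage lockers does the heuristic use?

3

Sorted descending: 135, 130, 55, 55, 45, 40, 35, 20.
  135 → locker 1 (new)  [load 135/175]
  130 → locker 2 (new)  [load 130/175]
  55 → locker 3 (new)  [load 55/175]
  55 → locker 3  [load 110/175]
  45 → locker 2  [load 175/175]
  40 → locker 1  [load 175/175]
  35 → locker 3  [load 145/175]
  20 → locker 3  [load 165/175]
3 storage lockers opened.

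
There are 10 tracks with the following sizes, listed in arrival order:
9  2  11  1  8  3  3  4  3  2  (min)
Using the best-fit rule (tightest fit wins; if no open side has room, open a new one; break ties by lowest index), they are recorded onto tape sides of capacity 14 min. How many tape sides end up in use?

4

  9 → side 1 (new)  [load 9/14]
  2 → side 1  [load 11/14]
  11 → side 2 (new)  [load 11/14]
  1 → side 1  [load 12/14]
  8 → side 3 (new)  [load 8/14]
  3 → side 2  [load 14/14]
  3 → side 3  [load 11/14]
  4 → side 4 (new)  [load 4/14]
  3 → side 3  [load 14/14]
  2 → side 1  [load 14/14]
4 tape sides opened.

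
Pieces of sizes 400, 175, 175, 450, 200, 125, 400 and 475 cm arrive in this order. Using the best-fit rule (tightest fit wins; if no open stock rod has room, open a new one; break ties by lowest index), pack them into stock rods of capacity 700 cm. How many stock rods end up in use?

  400 → stock rod 1 (new)  [load 400/700]
  175 → stock rod 1  [load 575/700]
  175 → stock rod 2 (new)  [load 175/700]
  450 → stock rod 2  [load 625/700]
  200 → stock rod 3 (new)  [load 200/700]
  125 → stock rod 1  [load 700/700]
  400 → stock rod 3  [load 600/700]
  475 → stock rod 4 (new)  [load 475/700]
4 stock rods opened.

4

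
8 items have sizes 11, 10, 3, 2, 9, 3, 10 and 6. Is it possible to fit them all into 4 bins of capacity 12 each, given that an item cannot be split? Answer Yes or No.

No

Total = 54; ⌈54/12⌉ = 5.
At least 5 bins are required, but only 4 are allowed.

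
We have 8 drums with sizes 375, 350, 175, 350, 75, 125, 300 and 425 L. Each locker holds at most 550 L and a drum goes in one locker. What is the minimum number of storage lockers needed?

Total = 425 + 375 + 350 + 350 + 300 + 175 + 125 + 75 = 2175 L.
Lower bound: ⌈2175/550⌉ = 4 storage lockers.
Also, 5 drums each exceed 275 L, and no two of those can share a locker, so at least 5 storage lockers are needed.
A packing using 5 storage lockers:
  locker 1: 425 + 125 = 550
  locker 2: 375 + 175 = 550
  locker 3: 350 + 75 = 425
  locker 4: 350 = 350
  locker 5: 300 = 300
This matches the lower bound, so 5 is optimal.

5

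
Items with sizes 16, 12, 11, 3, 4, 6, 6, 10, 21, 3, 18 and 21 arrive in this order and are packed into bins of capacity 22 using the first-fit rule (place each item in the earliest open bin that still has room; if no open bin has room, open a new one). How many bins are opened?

  16 → bin 1 (new)  [load 16/22]
  12 → bin 2 (new)  [load 12/22]
  11 → bin 3 (new)  [load 11/22]
  3 → bin 1  [load 19/22]
  4 → bin 2  [load 16/22]
  6 → bin 2  [load 22/22]
  6 → bin 3  [load 17/22]
  10 → bin 4 (new)  [load 10/22]
  21 → bin 5 (new)  [load 21/22]
  3 → bin 1  [load 22/22]
  18 → bin 6 (new)  [load 18/22]
  21 → bin 7 (new)  [load 21/22]
7 bins opened.

7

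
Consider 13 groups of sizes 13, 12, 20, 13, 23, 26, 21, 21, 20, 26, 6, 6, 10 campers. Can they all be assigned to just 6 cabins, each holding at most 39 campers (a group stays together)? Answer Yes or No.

Total = 217 campers; ⌈217/39⌉ = 6.
7 groups each exceed half the capacity and cannot share a cabin, forcing at least 7 cabins.
At least 7 cabins are required, but only 6 are allowed.

No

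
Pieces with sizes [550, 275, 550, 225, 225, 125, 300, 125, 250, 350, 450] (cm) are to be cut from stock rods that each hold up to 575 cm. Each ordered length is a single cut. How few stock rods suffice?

Total = 550 + 550 + 450 + 350 + 300 + 275 + 250 + 225 + 225 + 125 + 125 = 3425 cm.
Lower bound: ⌈3425/575⌉ = 6 stock rods.
A packing using 7 stock rods:
  stock rod 1: 550 = 550
  stock rod 2: 550 = 550
  stock rod 3: 450 + 125 = 575
  stock rod 4: 350 + 225 = 575
  stock rod 5: 300 + 275 = 575
  stock rod 6: 250 + 225 = 475
  stock rod 7: 125 = 125
No arrangement into 6 stock rods stays within capacity, so 7 is optimal.

7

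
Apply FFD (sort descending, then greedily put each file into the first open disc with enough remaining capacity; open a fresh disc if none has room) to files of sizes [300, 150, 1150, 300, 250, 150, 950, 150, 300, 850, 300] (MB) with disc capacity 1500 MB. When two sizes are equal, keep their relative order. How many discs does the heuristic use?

Sorted descending: 1150, 950, 850, 300, 300, 300, 300, 250, 150, 150, 150.
  1150 → disc 1 (new)  [load 1150/1500]
  950 → disc 2 (new)  [load 950/1500]
  850 → disc 3 (new)  [load 850/1500]
  300 → disc 1  [load 1450/1500]
  300 → disc 2  [load 1250/1500]
  300 → disc 3  [load 1150/1500]
  300 → disc 3  [load 1450/1500]
  250 → disc 2  [load 1500/1500]
  150 → disc 4 (new)  [load 150/1500]
  150 → disc 4  [load 300/1500]
  150 → disc 4  [load 450/1500]
4 discs opened.

4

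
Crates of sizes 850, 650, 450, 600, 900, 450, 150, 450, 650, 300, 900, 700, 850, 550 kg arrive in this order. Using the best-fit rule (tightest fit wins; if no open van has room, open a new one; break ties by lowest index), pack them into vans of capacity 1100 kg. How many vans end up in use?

  850 → van 1 (new)  [load 850/1100]
  650 → van 2 (new)  [load 650/1100]
  450 → van 2  [load 1100/1100]
  600 → van 3 (new)  [load 600/1100]
  900 → van 4 (new)  [load 900/1100]
  450 → van 3  [load 1050/1100]
  150 → van 4  [load 1050/1100]
  450 → van 5 (new)  [load 450/1100]
  650 → van 5  [load 1100/1100]
  300 → van 6 (new)  [load 300/1100]
  900 → van 7 (new)  [load 900/1100]
  700 → van 6  [load 1000/1100]
  850 → van 8 (new)  [load 850/1100]
  550 → van 9 (new)  [load 550/1100]
9 vans opened.

9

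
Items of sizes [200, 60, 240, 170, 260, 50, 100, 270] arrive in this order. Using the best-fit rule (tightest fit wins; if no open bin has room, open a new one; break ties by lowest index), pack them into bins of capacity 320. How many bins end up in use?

5

  200 → bin 1 (new)  [load 200/320]
  60 → bin 1  [load 260/320]
  240 → bin 2 (new)  [load 240/320]
  170 → bin 3 (new)  [load 170/320]
  260 → bin 4 (new)  [load 260/320]
  50 → bin 1  [load 310/320]
  100 → bin 3  [load 270/320]
  270 → bin 5 (new)  [load 270/320]
5 bins opened.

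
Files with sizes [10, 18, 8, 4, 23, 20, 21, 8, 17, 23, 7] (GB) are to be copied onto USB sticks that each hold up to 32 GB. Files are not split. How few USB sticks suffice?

Total = 23 + 23 + 21 + 20 + 18 + 17 + 10 + 8 + 8 + 7 + 4 = 159 GB.
Lower bound: ⌈159/32⌉ = 5 USB sticks.
Also, 6 files each exceed 16 GB, and no two of those can share a USB stick, so at least 6 USB sticks are needed.
A packing using 6 USB sticks:
  USB stick 1: 23 + 8 = 31
  USB stick 2: 23 + 8 = 31
  USB stick 3: 21 + 10 = 31
  USB stick 4: 20 + 7 + 4 = 31
  USB stick 5: 18 = 18
  USB stick 6: 17 = 17
This matches the lower bound, so 6 is optimal.

6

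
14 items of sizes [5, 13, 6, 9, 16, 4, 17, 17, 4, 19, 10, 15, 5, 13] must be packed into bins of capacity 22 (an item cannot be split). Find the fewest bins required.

8

Total = 19 + 17 + 17 + 16 + 15 + 13 + 13 + 10 + 9 + 6 + 5 + 5 + 4 + 4 = 153.
Lower bound: ⌈153/22⌉ = 7 bins.
A packing using 8 bins:
  bin 1: 19 = 19
  bin 2: 17 + 5 = 22
  bin 3: 17 + 5 = 22
  bin 4: 16 + 6 = 22
  bin 5: 15 + 4 = 19
  bin 6: 13 + 9 = 22
  bin 7: 13 + 4 = 17
  bin 8: 10 = 10
No arrangement into 7 bins stays within capacity, so 8 is optimal.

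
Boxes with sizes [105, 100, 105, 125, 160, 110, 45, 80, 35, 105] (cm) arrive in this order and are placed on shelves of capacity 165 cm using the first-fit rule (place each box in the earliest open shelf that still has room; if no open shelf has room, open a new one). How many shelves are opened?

  105 → shelf 1 (new)  [load 105/165]
  100 → shelf 2 (new)  [load 100/165]
  105 → shelf 3 (new)  [load 105/165]
  125 → shelf 4 (new)  [load 125/165]
  160 → shelf 5 (new)  [load 160/165]
  110 → shelf 6 (new)  [load 110/165]
  45 → shelf 1  [load 150/165]
  80 → shelf 7 (new)  [load 80/165]
  35 → shelf 2  [load 135/165]
  105 → shelf 8 (new)  [load 105/165]
8 shelves opened.

8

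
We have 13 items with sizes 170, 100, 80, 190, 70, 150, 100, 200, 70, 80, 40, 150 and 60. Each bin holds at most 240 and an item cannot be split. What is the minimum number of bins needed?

Total = 200 + 190 + 170 + 150 + 150 + 100 + 100 + 80 + 80 + 70 + 70 + 60 + 40 = 1460.
Lower bound: ⌈1460/240⌉ = 7 bins.
A packing using 7 bins:
  bin 1: 200 + 40 = 240
  bin 2: 190 = 190
  bin 3: 170 + 70 = 240
  bin 4: 150 + 80 = 230
  bin 5: 150 + 80 = 230
  bin 6: 100 + 100 = 200
  bin 7: 70 + 60 = 130
This matches the lower bound, so 7 is optimal.

7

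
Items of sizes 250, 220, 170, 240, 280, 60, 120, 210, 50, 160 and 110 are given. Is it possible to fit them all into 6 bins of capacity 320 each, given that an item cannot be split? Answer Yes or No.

No

Total = 1870; ⌈1870/320⌉ = 6.
The bound of 6 does not rule out 6, but exhaustive search shows no assignment into 6 bins of capacity 320 exists — the minimum is 7.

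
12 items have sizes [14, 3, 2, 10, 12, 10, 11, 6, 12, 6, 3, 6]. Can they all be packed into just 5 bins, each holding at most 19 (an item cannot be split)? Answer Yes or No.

No

Total = 95; ⌈95/19⌉ = 5.
6 items each exceed half the capacity and cannot share a bin, forcing at least 6 bins.
At least 6 bins are required, but only 5 are allowed.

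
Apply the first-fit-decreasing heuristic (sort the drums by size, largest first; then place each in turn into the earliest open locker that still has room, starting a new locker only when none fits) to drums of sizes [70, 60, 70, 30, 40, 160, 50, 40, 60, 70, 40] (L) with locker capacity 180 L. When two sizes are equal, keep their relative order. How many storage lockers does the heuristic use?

Sorted descending: 160, 70, 70, 70, 60, 60, 50, 40, 40, 40, 30.
  160 → locker 1 (new)  [load 160/180]
  70 → locker 2 (new)  [load 70/180]
  70 → locker 2  [load 140/180]
  70 → locker 3 (new)  [load 70/180]
  60 → locker 3  [load 130/180]
  60 → locker 4 (new)  [load 60/180]
  50 → locker 3  [load 180/180]
  40 → locker 2  [load 180/180]
  40 → locker 4  [load 100/180]
  40 → locker 4  [load 140/180]
  30 → locker 4  [load 170/180]
4 storage lockers opened.

4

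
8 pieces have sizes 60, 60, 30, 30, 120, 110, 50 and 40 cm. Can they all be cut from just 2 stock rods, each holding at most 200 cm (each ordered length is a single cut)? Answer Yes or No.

No

Total = 500 cm; ⌈500/200⌉ = 3.
At least 3 stock rods are required, but only 2 are allowed.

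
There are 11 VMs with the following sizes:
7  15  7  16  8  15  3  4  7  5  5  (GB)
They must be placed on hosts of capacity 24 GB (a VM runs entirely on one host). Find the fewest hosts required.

Total = 16 + 15 + 15 + 8 + 7 + 7 + 7 + 5 + 5 + 4 + 3 = 92 GB.
Lower bound: ⌈92/24⌉ = 4 hosts.
A packing using 4 hosts:
  host 1: 16 + 8 = 24
  host 2: 15 + 7 = 22
  host 3: 15 + 7 = 22
  host 4: 7 + 5 + 5 + 4 + 3 = 24
This matches the lower bound, so 4 is optimal.

4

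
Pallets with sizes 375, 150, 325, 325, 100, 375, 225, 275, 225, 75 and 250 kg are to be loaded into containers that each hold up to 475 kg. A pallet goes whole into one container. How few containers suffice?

Total = 375 + 375 + 325 + 325 + 275 + 250 + 225 + 225 + 150 + 100 + 75 = 2700 kg.
Lower bound: ⌈2700/475⌉ = 6 containers.
A packing using 7 containers:
  container 1: 375 + 100 = 475
  container 2: 375 + 75 = 450
  container 3: 325 + 150 = 475
  container 4: 325 = 325
  container 5: 275 = 275
  container 6: 250 + 225 = 475
  container 7: 225 = 225
No arrangement into 6 containers stays within capacity, so 7 is optimal.

7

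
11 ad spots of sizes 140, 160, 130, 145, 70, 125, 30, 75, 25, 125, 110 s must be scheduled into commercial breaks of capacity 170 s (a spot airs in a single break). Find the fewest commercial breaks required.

Total = 160 + 145 + 140 + 130 + 125 + 125 + 110 + 75 + 70 + 30 + 25 = 1135 s.
Lower bound: ⌈1135/170⌉ = 7 commercial breaks.
A packing using 8 commercial breaks:
  break 1: 160 = 160
  break 2: 145 + 25 = 170
  break 3: 140 + 30 = 170
  break 4: 130 = 130
  break 5: 125 = 125
  break 6: 125 = 125
  break 7: 110 = 110
  break 8: 75 + 70 = 145
No arrangement into 7 commercial breaks stays within capacity, so 8 is optimal.

8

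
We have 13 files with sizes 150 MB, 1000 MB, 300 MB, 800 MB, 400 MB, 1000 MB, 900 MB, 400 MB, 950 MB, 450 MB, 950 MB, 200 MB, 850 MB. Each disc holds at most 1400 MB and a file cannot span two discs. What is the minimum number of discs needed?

Total = 1000 + 1000 + 950 + 950 + 900 + 850 + 800 + 450 + 400 + 400 + 300 + 200 + 150 = 8350 MB.
Lower bound: ⌈8350/1400⌉ = 6 discs.
Also, 7 files each exceed 700 MB, and no two of those can share a disc, so at least 7 discs are needed.
A packing using 7 discs:
  disc 1: 1000 + 400 = 1400
  disc 2: 1000 + 400 = 1400
  disc 3: 950 + 450 = 1400
  disc 4: 950 + 300 + 150 = 1400
  disc 5: 900 + 200 = 1100
  disc 6: 850 = 850
  disc 7: 800 = 800
This matches the lower bound, so 7 is optimal.

7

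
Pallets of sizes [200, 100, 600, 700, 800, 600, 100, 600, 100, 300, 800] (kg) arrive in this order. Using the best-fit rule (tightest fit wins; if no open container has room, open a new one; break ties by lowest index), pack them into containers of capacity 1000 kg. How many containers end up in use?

6

  200 → container 1 (new)  [load 200/1000]
  100 → container 1  [load 300/1000]
  600 → container 1  [load 900/1000]
  700 → container 2 (new)  [load 700/1000]
  800 → container 3 (new)  [load 800/1000]
  600 → container 4 (new)  [load 600/1000]
  100 → container 1  [load 1000/1000]
  600 → container 5 (new)  [load 600/1000]
  100 → container 3  [load 900/1000]
  300 → container 2  [load 1000/1000]
  800 → container 6 (new)  [load 800/1000]
6 containers opened.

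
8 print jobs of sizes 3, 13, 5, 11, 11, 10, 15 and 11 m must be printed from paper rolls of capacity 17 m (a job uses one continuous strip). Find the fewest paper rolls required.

Total = 15 + 13 + 11 + 11 + 11 + 10 + 5 + 3 = 79 m.
Lower bound: ⌈79/17⌉ = 5 paper rolls.
Also, 6 print jobs each exceed 17/2 m, and no two of those can share a roll, so at least 6 paper rolls are needed.
A packing using 6 paper rolls:
  roll 1: 15 = 15
  roll 2: 13 + 3 = 16
  roll 3: 11 + 5 = 16
  roll 4: 11 = 11
  roll 5: 11 = 11
  roll 6: 10 = 10
This matches the lower bound, so 6 is optimal.

6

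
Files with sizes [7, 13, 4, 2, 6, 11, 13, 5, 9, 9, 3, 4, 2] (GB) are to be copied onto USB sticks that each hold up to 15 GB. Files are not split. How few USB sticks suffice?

6

Total = 13 + 13 + 11 + 9 + 9 + 7 + 6 + 5 + 4 + 4 + 3 + 2 + 2 = 88 GB.
Lower bound: ⌈88/15⌉ = 6 USB sticks.
A packing using 6 USB sticks:
  USB stick 1: 13 + 2 = 15
  USB stick 2: 13 + 2 = 15
  USB stick 3: 11 + 4 = 15
  USB stick 4: 9 + 6 = 15
  USB stick 5: 9 + 5 = 14
  USB stick 6: 7 + 4 + 3 = 14
This matches the lower bound, so 6 is optimal.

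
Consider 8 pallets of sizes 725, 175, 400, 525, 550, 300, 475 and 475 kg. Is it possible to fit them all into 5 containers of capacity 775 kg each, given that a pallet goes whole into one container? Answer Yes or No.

No

Total = 3625 kg; ⌈3625/775⌉ = 5.
6 pallets each exceed half the capacity and cannot share a container, forcing at least 6 containers.
At least 6 containers are required, but only 5 are allowed.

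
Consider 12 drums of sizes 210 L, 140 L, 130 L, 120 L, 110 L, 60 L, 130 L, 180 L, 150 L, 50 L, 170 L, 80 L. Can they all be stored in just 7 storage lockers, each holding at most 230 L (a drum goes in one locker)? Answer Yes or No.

Total = 1530 L; ⌈1530/230⌉ = 7.
8 drums each exceed half the capacity and cannot share a locker, forcing at least 8 storage lockers.
At least 8 storage lockers are required, but only 7 are allowed.

No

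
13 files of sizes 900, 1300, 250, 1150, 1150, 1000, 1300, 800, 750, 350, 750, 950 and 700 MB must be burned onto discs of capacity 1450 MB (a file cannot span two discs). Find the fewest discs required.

Total = 1300 + 1300 + 1150 + 1150 + 1000 + 950 + 900 + 800 + 750 + 750 + 700 + 350 + 250 = 11350 MB.
Lower bound: ⌈11350/1450⌉ = 8 discs.
Also, 10 files each exceed 725 MB, and no two of those can share a disc, so at least 10 discs are needed.
A packing using 10 discs:
  disc 1: 1300 = 1300
  disc 2: 1300 = 1300
  disc 3: 1150 + 250 = 1400
  disc 4: 1150 = 1150
  disc 5: 1000 + 350 = 1350
  disc 6: 950 = 950
  disc 7: 900 = 900
  disc 8: 800 = 800
  disc 9: 750 + 700 = 1450
  disc 10: 750 = 750
This matches the lower bound, so 10 is optimal.

10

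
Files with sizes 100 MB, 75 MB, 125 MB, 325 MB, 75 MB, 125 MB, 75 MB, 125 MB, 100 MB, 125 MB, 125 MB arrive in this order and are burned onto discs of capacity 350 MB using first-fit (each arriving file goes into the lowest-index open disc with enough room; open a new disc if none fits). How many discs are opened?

5

  100 → disc 1 (new)  [load 100/350]
  75 → disc 1  [load 175/350]
  125 → disc 1  [load 300/350]
  325 → disc 2 (new)  [load 325/350]
  75 → disc 3 (new)  [load 75/350]
  125 → disc 3  [load 200/350]
  75 → disc 3  [load 275/350]
  125 → disc 4 (new)  [load 125/350]
  100 → disc 4  [load 225/350]
  125 → disc 4  [load 350/350]
  125 → disc 5 (new)  [load 125/350]
5 discs opened.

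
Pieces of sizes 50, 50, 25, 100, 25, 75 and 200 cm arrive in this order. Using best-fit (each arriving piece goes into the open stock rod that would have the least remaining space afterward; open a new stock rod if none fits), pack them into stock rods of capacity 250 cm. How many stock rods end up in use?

3

  50 → stock rod 1 (new)  [load 50/250]
  50 → stock rod 1  [load 100/250]
  25 → stock rod 1  [load 125/250]
  100 → stock rod 1  [load 225/250]
  25 → stock rod 1  [load 250/250]
  75 → stock rod 2 (new)  [load 75/250]
  200 → stock rod 3 (new)  [load 200/250]
3 stock rods opened.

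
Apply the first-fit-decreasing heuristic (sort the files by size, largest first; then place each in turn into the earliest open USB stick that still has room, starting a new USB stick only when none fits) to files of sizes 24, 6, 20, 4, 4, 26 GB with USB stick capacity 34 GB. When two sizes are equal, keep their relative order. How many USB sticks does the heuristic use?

3

Sorted descending: 26, 24, 20, 6, 4, 4.
  26 → USB stick 1 (new)  [load 26/34]
  24 → USB stick 2 (new)  [load 24/34]
  20 → USB stick 3 (new)  [load 20/34]
  6 → USB stick 1  [load 32/34]
  4 → USB stick 2  [load 28/34]
  4 → USB stick 2  [load 32/34]
3 USB sticks opened.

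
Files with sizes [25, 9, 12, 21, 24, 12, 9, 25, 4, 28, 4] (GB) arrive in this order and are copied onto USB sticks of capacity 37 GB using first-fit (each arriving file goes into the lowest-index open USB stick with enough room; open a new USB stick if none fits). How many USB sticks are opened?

5

  25 → USB stick 1 (new)  [load 25/37]
  9 → USB stick 1  [load 34/37]
  12 → USB stick 2 (new)  [load 12/37]
  21 → USB stick 2  [load 33/37]
  24 → USB stick 3 (new)  [load 24/37]
  12 → USB stick 3  [load 36/37]
  9 → USB stick 4 (new)  [load 9/37]
  25 → USB stick 4  [load 34/37]
  4 → USB stick 2  [load 37/37]
  28 → USB stick 5 (new)  [load 28/37]
  4 → USB stick 5  [load 32/37]
5 USB sticks opened.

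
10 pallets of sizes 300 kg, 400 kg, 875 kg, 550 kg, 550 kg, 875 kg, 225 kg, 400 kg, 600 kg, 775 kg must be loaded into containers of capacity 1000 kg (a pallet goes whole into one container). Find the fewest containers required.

Total = 875 + 875 + 775 + 600 + 550 + 550 + 400 + 400 + 300 + 225 = 5550 kg.
Lower bound: ⌈5550/1000⌉ = 6 containers.
A packing using 6 containers:
  container 1: 875 = 875
  container 2: 875 = 875
  container 3: 775 + 225 = 1000
  container 4: 600 + 400 = 1000
  container 5: 550 + 400 = 950
  container 6: 550 + 300 = 850
This matches the lower bound, so 6 is optimal.

6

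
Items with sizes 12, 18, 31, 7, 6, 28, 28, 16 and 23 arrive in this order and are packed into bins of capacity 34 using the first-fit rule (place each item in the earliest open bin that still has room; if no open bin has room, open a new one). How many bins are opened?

  12 → bin 1 (new)  [load 12/34]
  18 → bin 1  [load 30/34]
  31 → bin 2 (new)  [load 31/34]
  7 → bin 3 (new)  [load 7/34]
  6 → bin 3  [load 13/34]
  28 → bin 4 (new)  [load 28/34]
  28 → bin 5 (new)  [load 28/34]
  16 → bin 3  [load 29/34]
  23 → bin 6 (new)  [load 23/34]
6 bins opened.

6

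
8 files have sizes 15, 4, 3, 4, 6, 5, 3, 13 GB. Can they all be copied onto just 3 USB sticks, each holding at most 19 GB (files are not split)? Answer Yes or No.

A valid assignment using 3 USB sticks:
  USB stick 1: 15 + 4 = 19
  USB stick 2: 13 + 6 = 19
  USB stick 3: 5 + 4 + 3 + 3 = 15
Every load is within 19 GB, so 3 USB sticks suffice.

Yes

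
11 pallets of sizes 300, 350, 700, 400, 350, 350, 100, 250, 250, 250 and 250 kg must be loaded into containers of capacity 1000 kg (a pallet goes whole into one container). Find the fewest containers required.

Total = 700 + 400 + 350 + 350 + 350 + 300 + 250 + 250 + 250 + 250 + 100 = 3550 kg.
Lower bound: ⌈3550/1000⌉ = 4 containers.
A packing using 4 containers:
  container 1: 700 + 300 = 1000
  container 2: 400 + 350 + 250 = 1000
  container 3: 350 + 350 + 250 = 950
  container 4: 250 + 250 + 100 = 600
This matches the lower bound, so 4 is optimal.

4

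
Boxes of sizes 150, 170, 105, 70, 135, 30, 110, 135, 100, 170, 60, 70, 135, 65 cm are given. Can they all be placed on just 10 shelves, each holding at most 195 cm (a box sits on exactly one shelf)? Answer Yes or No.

A valid assignment using 9 shelves:
  shelf 1: 170 = 170
  shelf 2: 170 = 170
  shelf 3: 150 + 30 = 180
  shelf 4: 135 + 60 = 195
  shelf 5: 135 = 135
  shelf 6: 135 = 135
  shelf 7: 110 + 70 = 180
  shelf 8: 105 + 70 = 175
  shelf 9: 100 + 65 = 165
That uses only 9 ≤ 10, so 10 shelves are enough.

Yes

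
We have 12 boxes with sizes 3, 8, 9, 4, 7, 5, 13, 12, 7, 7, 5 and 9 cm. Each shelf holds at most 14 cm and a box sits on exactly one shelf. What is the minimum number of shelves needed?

Total = 13 + 12 + 9 + 9 + 8 + 7 + 7 + 7 + 5 + 5 + 4 + 3 = 89 cm.
Lower bound: ⌈89/14⌉ = 7 shelves.
A packing using 7 shelves:
  shelf 1: 13 = 13
  shelf 2: 12 = 12
  shelf 3: 9 + 5 = 14
  shelf 4: 9 + 5 = 14
  shelf 5: 8 + 4 = 12
  shelf 6: 7 + 7 = 14
  shelf 7: 7 + 3 = 10
This matches the lower bound, so 7 is optimal.

7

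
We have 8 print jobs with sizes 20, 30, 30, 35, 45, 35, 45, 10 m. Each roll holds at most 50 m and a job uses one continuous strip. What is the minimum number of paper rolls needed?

6

Total = 45 + 45 + 35 + 35 + 30 + 30 + 20 + 10 = 250 m.
Lower bound: ⌈250/50⌉ = 5 paper rolls.
Also, 6 print jobs each exceed 25 m, and no two of those can share a roll, so at least 6 paper rolls are needed.
A packing using 6 paper rolls:
  roll 1: 45 = 45
  roll 2: 45 = 45
  roll 3: 35 + 10 = 45
  roll 4: 35 = 35
  roll 5: 30 + 20 = 50
  roll 6: 30 = 30
This matches the lower bound, so 6 is optimal.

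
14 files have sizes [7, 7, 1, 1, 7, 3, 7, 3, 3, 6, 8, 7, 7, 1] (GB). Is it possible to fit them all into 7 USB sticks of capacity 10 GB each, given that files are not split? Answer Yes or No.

Total = 68 GB; ⌈68/10⌉ = 7.
8 files each exceed half the capacity and cannot share a USB stick, forcing at least 8 USB sticks.
At least 8 USB sticks are required, but only 7 are allowed.

No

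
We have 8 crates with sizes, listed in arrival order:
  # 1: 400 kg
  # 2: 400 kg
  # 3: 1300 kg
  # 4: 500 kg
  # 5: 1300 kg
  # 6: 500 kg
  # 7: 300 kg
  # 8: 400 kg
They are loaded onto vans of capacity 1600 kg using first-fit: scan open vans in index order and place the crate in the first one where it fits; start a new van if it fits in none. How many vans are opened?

  400 → van 1 (new)  [load 400/1600]
  400 → van 1  [load 800/1600]
  1300 → van 2 (new)  [load 1300/1600]
  500 → van 1  [load 1300/1600]
  1300 → van 3 (new)  [load 1300/1600]
  500 → van 4 (new)  [load 500/1600]
  300 → van 1  [load 1600/1600]
  400 → van 4  [load 900/1600]
4 vans opened.

4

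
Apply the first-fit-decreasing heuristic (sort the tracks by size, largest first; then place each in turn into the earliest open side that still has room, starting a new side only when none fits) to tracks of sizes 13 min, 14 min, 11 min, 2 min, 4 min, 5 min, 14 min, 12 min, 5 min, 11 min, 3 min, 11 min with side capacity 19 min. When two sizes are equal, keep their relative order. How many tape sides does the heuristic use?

Sorted descending: 14, 14, 13, 12, 11, 11, 11, 5, 5, 4, 3, 2.
  14 → side 1 (new)  [load 14/19]
  14 → side 2 (new)  [load 14/19]
  13 → side 3 (new)  [load 13/19]
  12 → side 4 (new)  [load 12/19]
  11 → side 5 (new)  [load 11/19]
  11 → side 6 (new)  [load 11/19]
  11 → side 7 (new)  [load 11/19]
  5 → side 1  [load 19/19]
  5 → side 2  [load 19/19]
  4 → side 3  [load 17/19]
  3 → side 4  [load 15/19]
  2 → side 3  [load 19/19]
7 tape sides opened.

7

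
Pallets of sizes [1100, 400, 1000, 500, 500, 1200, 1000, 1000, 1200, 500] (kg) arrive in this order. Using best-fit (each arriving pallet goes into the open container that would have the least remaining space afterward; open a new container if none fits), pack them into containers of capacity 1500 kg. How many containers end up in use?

  1100 → container 1 (new)  [load 1100/1500]
  400 → container 1  [load 1500/1500]
  1000 → container 2 (new)  [load 1000/1500]
  500 → container 2  [load 1500/1500]
  500 → container 3 (new)  [load 500/1500]
  1200 → container 4 (new)  [load 1200/1500]
  1000 → container 3  [load 1500/1500]
  1000 → container 5 (new)  [load 1000/1500]
  1200 → container 6 (new)  [load 1200/1500]
  500 → container 5  [load 1500/1500]
6 containers opened.

6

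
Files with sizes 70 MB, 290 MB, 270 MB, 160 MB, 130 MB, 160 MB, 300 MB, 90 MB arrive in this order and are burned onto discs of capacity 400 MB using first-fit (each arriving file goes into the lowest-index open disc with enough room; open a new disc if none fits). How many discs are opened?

4

  70 → disc 1 (new)  [load 70/400]
  290 → disc 1  [load 360/400]
  270 → disc 2 (new)  [load 270/400]
  160 → disc 3 (new)  [load 160/400]
  130 → disc 2  [load 400/400]
  160 → disc 3  [load 320/400]
  300 → disc 4 (new)  [load 300/400]
  90 → disc 4  [load 390/400]
4 discs opened.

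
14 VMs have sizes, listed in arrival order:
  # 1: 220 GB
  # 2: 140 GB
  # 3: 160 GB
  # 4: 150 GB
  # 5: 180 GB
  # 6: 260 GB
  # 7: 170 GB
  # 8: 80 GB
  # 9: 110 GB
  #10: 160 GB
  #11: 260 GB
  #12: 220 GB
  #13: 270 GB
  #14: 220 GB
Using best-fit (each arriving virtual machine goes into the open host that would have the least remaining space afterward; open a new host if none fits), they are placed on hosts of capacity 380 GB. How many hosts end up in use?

9

  220 → host 1 (new)  [load 220/380]
  140 → host 1  [load 360/380]
  160 → host 2 (new)  [load 160/380]
  150 → host 2  [load 310/380]
  180 → host 3 (new)  [load 180/380]
  260 → host 4 (new)  [load 260/380]
  170 → host 3  [load 350/380]
  80 → host 4  [load 340/380]
  110 → host 5 (new)  [load 110/380]
  160 → host 5  [load 270/380]
  260 → host 6 (new)  [load 260/380]
  220 → host 7 (new)  [load 220/380]
  270 → host 8 (new)  [load 270/380]
  220 → host 9 (new)  [load 220/380]
9 hosts opened.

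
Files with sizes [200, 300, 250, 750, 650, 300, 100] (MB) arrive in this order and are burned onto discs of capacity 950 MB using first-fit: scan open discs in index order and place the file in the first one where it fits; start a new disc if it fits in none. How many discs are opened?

  200 → disc 1 (new)  [load 200/950]
  300 → disc 1  [load 500/950]
  250 → disc 1  [load 750/950]
  750 → disc 2 (new)  [load 750/950]
  650 → disc 3 (new)  [load 650/950]
  300 → disc 3  [load 950/950]
  100 → disc 1  [load 850/950]
3 discs opened.

3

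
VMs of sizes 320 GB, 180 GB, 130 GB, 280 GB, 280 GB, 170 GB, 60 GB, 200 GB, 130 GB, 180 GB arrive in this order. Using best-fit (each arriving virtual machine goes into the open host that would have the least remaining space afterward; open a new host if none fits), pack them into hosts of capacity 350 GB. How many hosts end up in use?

6

  320 → host 1 (new)  [load 320/350]
  180 → host 2 (new)  [load 180/350]
  130 → host 2  [load 310/350]
  280 → host 3 (new)  [load 280/350]
  280 → host 4 (new)  [load 280/350]
  170 → host 5 (new)  [load 170/350]
  60 → host 3  [load 340/350]
  200 → host 6 (new)  [load 200/350]
  130 → host 6  [load 330/350]
  180 → host 5  [load 350/350]
6 hosts opened.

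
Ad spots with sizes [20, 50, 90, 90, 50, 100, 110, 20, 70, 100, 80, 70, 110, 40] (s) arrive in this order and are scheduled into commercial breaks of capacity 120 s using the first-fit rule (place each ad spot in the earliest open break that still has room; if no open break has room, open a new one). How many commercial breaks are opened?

  20 → break 1 (new)  [load 20/120]
  50 → break 1  [load 70/120]
  90 → break 2 (new)  [load 90/120]
  90 → break 3 (new)  [load 90/120]
  50 → break 1  [load 120/120]
  100 → break 4 (new)  [load 100/120]
  110 → break 5 (new)  [load 110/120]
  20 → break 2  [load 110/120]
  70 → break 6 (new)  [load 70/120]
  100 → break 7 (new)  [load 100/120]
  80 → break 8 (new)  [load 80/120]
  70 → break 9 (new)  [load 70/120]
  110 → break 10 (new)  [load 110/120]
  40 → break 6  [load 110/120]
10 commercial breaks opened.

10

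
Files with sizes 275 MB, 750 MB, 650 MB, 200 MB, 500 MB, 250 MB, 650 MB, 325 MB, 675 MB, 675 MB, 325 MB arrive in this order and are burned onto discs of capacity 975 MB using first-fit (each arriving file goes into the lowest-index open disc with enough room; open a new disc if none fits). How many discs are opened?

7

  275 → disc 1 (new)  [load 275/975]
  750 → disc 2 (new)  [load 750/975]
  650 → disc 1  [load 925/975]
  200 → disc 2  [load 950/975]
  500 → disc 3 (new)  [load 500/975]
  250 → disc 3  [load 750/975]
  650 → disc 4 (new)  [load 650/975]
  325 → disc 4  [load 975/975]
  675 → disc 5 (new)  [load 675/975]
  675 → disc 6 (new)  [load 675/975]
  325 → disc 7 (new)  [load 325/975]
7 discs opened.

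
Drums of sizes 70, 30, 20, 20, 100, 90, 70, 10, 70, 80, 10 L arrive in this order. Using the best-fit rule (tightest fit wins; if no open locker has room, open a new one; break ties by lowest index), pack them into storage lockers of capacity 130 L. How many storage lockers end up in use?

6

  70 → locker 1 (new)  [load 70/130]
  30 → locker 1  [load 100/130]
  20 → locker 1  [load 120/130]
  20 → locker 2 (new)  [load 20/130]
  100 → locker 2  [load 120/130]
  90 → locker 3 (new)  [load 90/130]
  70 → locker 4 (new)  [load 70/130]
  10 → locker 1  [load 130/130]
  70 → locker 5 (new)  [load 70/130]
  80 → locker 6 (new)  [load 80/130]
  10 → locker 2  [load 130/130]
6 storage lockers opened.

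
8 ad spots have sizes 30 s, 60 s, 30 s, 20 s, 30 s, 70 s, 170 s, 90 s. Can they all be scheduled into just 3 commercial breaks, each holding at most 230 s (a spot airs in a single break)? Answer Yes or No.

A valid assignment using 3 commercial breaks:
  break 1: 170 + 60 = 230
  break 2: 90 + 70 + 30 + 30 = 220
  break 3: 30 + 20 = 50
Every load is within 230 s, so 3 commercial breaks suffice.

Yes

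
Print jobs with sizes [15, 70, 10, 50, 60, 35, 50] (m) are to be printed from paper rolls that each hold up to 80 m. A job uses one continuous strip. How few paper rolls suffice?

Total = 70 + 60 + 50 + 50 + 35 + 15 + 10 = 290 m.
Lower bound: ⌈290/80⌉ = 4 paper rolls.
A packing using 5 paper rolls:
  roll 1: 70 + 10 = 80
  roll 2: 60 + 15 = 75
  roll 3: 50 = 50
  roll 4: 50 = 50
  roll 5: 35 = 35
No arrangement into 4 paper rolls stays within capacity, so 5 is optimal.

5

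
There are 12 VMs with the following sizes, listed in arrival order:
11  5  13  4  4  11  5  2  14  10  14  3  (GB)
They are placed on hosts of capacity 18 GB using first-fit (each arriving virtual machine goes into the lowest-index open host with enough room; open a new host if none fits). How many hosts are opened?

  11 → host 1 (new)  [load 11/18]
  5 → host 1  [load 16/18]
  13 → host 2 (new)  [load 13/18]
  4 → host 2  [load 17/18]
  4 → host 3 (new)  [load 4/18]
  11 → host 3  [load 15/18]
  5 → host 4 (new)  [load 5/18]
  2 → host 1  [load 18/18]
  14 → host 5 (new)  [load 14/18]
  10 → host 4  [load 15/18]
  14 → host 6 (new)  [load 14/18]
  3 → host 3  [load 18/18]
6 hosts opened.

6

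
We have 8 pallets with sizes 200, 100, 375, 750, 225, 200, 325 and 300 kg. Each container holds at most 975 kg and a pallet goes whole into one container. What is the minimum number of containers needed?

3

Total = 750 + 375 + 325 + 300 + 225 + 200 + 200 + 100 = 2475 kg.
Lower bound: ⌈2475/975⌉ = 3 containers.
A packing using 3 containers:
  container 1: 750 + 225 = 975
  container 2: 375 + 325 + 200 = 900
  container 3: 300 + 200 + 100 = 600
This matches the lower bound, so 3 is optimal.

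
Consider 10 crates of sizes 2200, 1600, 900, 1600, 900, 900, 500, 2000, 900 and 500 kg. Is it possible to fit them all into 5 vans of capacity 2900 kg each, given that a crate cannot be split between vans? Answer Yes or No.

Yes

A valid assignment using 5 vans:
  van 1: 2200 + 500 = 2700
  van 2: 2000 + 900 = 2900
  van 3: 1600 + 900 = 2500
  van 4: 1600 + 900 = 2500
  van 5: 900 + 500 = 1400
Every load is within 2900 kg, so 5 vans suffice.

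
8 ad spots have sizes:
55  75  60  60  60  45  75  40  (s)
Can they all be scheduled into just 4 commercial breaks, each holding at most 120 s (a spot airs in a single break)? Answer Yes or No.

A valid assignment using 4 commercial breaks:
  break 1: 75 + 45 = 120
  break 2: 75 + 40 = 115
  break 3: 60 + 60 = 120
  break 4: 60 + 55 = 115
Every load is within 120 s, so 4 commercial breaks suffice.

Yes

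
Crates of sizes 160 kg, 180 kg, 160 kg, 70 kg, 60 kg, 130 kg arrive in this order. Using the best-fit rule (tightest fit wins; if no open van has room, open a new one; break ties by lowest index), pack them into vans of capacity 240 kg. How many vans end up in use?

4

  160 → van 1 (new)  [load 160/240]
  180 → van 2 (new)  [load 180/240]
  160 → van 3 (new)  [load 160/240]
  70 → van 1  [load 230/240]
  60 → van 2  [load 240/240]
  130 → van 4 (new)  [load 130/240]
4 vans opened.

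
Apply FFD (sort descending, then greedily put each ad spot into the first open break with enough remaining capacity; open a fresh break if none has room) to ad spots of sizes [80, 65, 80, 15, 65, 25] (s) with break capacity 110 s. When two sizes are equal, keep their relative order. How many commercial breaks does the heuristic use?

4

Sorted descending: 80, 80, 65, 65, 25, 15.
  80 → break 1 (new)  [load 80/110]
  80 → break 2 (new)  [load 80/110]
  65 → break 3 (new)  [load 65/110]
  65 → break 4 (new)  [load 65/110]
  25 → break 1  [load 105/110]
  15 → break 2  [load 95/110]
4 commercial breaks opened.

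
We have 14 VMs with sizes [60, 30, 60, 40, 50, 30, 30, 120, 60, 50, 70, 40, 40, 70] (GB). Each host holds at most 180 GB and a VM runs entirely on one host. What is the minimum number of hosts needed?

5

Total = 120 + 70 + 70 + 60 + 60 + 60 + 50 + 50 + 40 + 40 + 40 + 30 + 30 + 30 = 750 GB.
Lower bound: ⌈750/180⌉ = 5 hosts.
A packing using 5 hosts:
  host 1: 120 + 60 = 180
  host 2: 70 + 70 + 40 = 180
  host 3: 60 + 60 + 50 = 170
  host 4: 50 + 40 + 40 + 30 = 160
  host 5: 30 + 30 = 60
This matches the lower bound, so 5 is optimal.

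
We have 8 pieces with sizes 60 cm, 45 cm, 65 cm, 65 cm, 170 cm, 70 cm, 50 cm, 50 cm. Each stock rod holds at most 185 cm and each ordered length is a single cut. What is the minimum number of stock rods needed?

Total = 170 + 70 + 65 + 65 + 60 + 50 + 50 + 45 = 575 cm.
Lower bound: ⌈575/185⌉ = 4 stock rods.
A packing using 4 stock rods:
  stock rod 1: 170 = 170
  stock rod 2: 70 + 65 + 50 = 185
  stock rod 3: 65 + 60 + 50 = 175
  stock rod 4: 45 = 45
This matches the lower bound, so 4 is optimal.

4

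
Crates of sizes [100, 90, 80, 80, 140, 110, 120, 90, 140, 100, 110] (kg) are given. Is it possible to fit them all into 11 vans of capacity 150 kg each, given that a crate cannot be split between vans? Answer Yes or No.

A valid assignment using 11 vans:
  van 1: 140 = 140
  van 2: 140 = 140
  van 3: 120 = 120
  van 4: 110 = 110
  van 5: 110 = 110
  van 6: 100 = 100
  van 7: 100 = 100
  van 8: 90 = 90
  van 9: 90 = 90
  van 10: 80 = 80
  van 11: 80 = 80
Every load is within 150 kg, so 11 vans suffice.

Yes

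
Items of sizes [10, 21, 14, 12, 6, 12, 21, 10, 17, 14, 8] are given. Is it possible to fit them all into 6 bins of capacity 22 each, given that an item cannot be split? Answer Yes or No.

Total = 145; ⌈145/22⌉ = 7.
At least 7 bins are required, but only 6 are allowed.

No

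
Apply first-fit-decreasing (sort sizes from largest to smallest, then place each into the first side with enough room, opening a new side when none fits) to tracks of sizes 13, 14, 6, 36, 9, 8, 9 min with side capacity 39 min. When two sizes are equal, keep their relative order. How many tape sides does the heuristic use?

3

Sorted descending: 36, 14, 13, 9, 9, 8, 6.
  36 → side 1 (new)  [load 36/39]
  14 → side 2 (new)  [load 14/39]
  13 → side 2  [load 27/39]
  9 → side 2  [load 36/39]
  9 → side 3 (new)  [load 9/39]
  8 → side 3  [load 17/39]
  6 → side 3  [load 23/39]
3 tape sides opened.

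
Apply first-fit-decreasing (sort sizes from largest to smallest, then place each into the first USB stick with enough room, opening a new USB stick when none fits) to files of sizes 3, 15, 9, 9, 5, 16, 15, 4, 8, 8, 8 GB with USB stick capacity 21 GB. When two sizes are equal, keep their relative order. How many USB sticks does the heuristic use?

6

Sorted descending: 16, 15, 15, 9, 9, 8, 8, 8, 5, 4, 3.
  16 → USB stick 1 (new)  [load 16/21]
  15 → USB stick 2 (new)  [load 15/21]
  15 → USB stick 3 (new)  [load 15/21]
  9 → USB stick 4 (new)  [load 9/21]
  9 → USB stick 4  [load 18/21]
  8 → USB stick 5 (new)  [load 8/21]
  8 → USB stick 5  [load 16/21]
  8 → USB stick 6 (new)  [load 8/21]
  5 → USB stick 1  [load 21/21]
  4 → USB stick 2  [load 19/21]
  3 → USB stick 3  [load 18/21]
6 USB sticks opened.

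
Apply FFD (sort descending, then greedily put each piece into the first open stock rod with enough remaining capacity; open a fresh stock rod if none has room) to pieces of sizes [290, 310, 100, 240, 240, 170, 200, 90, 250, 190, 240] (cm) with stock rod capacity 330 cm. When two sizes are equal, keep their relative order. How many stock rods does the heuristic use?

9

Sorted descending: 310, 290, 250, 240, 240, 240, 200, 190, 170, 100, 90.
  310 → stock rod 1 (new)  [load 310/330]
  290 → stock rod 2 (new)  [load 290/330]
  250 → stock rod 3 (new)  [load 250/330]
  240 → stock rod 4 (new)  [load 240/330]
  240 → stock rod 5 (new)  [load 240/330]
  240 → stock rod 6 (new)  [load 240/330]
  200 → stock rod 7 (new)  [load 200/330]
  190 → stock rod 8 (new)  [load 190/330]
  170 → stock rod 9 (new)  [load 170/330]
  100 → stock rod 7  [load 300/330]
  90 → stock rod 4  [load 330/330]
9 stock rods opened.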